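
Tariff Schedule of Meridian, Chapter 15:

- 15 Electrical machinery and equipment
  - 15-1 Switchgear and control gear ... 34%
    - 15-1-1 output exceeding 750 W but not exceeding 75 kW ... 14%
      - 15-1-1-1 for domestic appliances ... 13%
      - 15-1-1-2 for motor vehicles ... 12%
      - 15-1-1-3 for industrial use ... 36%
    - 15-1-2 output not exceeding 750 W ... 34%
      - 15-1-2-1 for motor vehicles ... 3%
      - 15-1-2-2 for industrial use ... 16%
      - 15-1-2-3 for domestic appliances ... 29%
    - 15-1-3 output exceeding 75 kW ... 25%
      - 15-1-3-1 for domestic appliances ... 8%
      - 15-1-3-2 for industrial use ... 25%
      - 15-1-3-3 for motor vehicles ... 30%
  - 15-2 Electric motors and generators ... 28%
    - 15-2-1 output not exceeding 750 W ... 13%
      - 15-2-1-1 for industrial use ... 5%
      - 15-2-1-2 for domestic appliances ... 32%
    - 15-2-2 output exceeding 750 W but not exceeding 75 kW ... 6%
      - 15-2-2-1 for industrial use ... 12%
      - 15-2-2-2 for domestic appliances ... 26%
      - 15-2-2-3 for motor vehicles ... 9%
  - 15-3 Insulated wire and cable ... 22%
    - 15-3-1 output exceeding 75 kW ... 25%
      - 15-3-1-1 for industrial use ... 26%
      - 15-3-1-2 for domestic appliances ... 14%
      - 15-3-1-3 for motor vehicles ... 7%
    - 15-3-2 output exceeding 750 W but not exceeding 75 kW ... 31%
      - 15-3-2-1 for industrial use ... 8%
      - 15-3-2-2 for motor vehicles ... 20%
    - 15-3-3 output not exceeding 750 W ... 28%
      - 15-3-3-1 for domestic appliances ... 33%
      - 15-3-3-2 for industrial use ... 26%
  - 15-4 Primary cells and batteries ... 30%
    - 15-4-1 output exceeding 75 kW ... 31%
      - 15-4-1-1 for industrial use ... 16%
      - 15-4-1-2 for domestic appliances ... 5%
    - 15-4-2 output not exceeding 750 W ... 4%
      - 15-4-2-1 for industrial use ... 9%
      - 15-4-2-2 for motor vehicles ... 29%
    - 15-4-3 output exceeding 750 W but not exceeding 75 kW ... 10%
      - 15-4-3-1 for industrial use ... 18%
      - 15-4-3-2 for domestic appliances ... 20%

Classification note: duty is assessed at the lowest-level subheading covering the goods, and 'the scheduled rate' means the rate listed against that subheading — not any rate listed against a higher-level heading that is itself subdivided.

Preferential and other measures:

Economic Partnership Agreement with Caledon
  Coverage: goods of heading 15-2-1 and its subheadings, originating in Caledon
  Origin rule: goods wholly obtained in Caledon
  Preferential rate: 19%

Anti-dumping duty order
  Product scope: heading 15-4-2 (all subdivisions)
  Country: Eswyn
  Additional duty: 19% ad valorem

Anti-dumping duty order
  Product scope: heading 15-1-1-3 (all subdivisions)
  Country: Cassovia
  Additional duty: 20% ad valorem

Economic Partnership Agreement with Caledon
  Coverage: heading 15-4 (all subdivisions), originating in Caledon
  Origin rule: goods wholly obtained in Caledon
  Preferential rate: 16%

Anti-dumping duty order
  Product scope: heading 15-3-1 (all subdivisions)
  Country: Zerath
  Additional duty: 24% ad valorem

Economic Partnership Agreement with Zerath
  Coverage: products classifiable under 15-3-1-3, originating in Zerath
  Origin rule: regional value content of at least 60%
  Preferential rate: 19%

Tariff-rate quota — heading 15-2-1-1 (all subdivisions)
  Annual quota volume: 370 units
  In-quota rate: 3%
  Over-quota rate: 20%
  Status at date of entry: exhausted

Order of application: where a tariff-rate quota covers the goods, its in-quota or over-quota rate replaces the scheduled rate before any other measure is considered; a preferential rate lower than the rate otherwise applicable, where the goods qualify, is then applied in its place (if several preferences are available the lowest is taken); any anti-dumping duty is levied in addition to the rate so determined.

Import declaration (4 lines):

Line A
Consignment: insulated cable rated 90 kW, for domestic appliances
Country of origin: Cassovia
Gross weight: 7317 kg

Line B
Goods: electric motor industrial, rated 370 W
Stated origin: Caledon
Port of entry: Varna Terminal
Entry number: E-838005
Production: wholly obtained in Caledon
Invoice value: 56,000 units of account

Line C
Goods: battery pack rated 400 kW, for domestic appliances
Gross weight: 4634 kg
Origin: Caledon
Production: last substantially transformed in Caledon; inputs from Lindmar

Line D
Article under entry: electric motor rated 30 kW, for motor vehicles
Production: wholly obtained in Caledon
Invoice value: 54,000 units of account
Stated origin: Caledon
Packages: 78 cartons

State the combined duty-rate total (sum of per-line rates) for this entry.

Line A: insulated cable → 15-3; rated 90 kW → 15-3-1; for domestic appliances → 15-3-1-2. Scheduled 14%. No special measure applies. → 14%.
Line B: electric motor → 15-2; rated 370 W → 15-2-1; industrial → 15-2-1-1. Scheduled 5%. quota on 15-2-1-1 exhausted → over-quota 20%; Caledon agreement on 15-2-1: wholly obtained → 19% available; Caledon agreement on 15-4: 15-2-1-1 not covered; preferential 19%. → 19%.
Line C: battery pack → 15-4; rated 400 kW → 15-4-1; for domestic appliances → 15-4-1-2. Scheduled 5%. Caledon agreement on 15-2-1: 15-4-1-2 not covered; Caledon agreement on 15-4: not wholly obtained. → 5%.
Line D: electric motor → 15-2; rated 30 kW → 15-2-2; for motor vehicles → 15-2-2-3. Scheduled 9%. Caledon agreement on 15-2-1: 15-2-2-3 not covered; Caledon agreement on 15-4: 15-2-2-3 not covered. → 9%.
Sum: 14% + 19% + 5% + 9% = 47%.

47%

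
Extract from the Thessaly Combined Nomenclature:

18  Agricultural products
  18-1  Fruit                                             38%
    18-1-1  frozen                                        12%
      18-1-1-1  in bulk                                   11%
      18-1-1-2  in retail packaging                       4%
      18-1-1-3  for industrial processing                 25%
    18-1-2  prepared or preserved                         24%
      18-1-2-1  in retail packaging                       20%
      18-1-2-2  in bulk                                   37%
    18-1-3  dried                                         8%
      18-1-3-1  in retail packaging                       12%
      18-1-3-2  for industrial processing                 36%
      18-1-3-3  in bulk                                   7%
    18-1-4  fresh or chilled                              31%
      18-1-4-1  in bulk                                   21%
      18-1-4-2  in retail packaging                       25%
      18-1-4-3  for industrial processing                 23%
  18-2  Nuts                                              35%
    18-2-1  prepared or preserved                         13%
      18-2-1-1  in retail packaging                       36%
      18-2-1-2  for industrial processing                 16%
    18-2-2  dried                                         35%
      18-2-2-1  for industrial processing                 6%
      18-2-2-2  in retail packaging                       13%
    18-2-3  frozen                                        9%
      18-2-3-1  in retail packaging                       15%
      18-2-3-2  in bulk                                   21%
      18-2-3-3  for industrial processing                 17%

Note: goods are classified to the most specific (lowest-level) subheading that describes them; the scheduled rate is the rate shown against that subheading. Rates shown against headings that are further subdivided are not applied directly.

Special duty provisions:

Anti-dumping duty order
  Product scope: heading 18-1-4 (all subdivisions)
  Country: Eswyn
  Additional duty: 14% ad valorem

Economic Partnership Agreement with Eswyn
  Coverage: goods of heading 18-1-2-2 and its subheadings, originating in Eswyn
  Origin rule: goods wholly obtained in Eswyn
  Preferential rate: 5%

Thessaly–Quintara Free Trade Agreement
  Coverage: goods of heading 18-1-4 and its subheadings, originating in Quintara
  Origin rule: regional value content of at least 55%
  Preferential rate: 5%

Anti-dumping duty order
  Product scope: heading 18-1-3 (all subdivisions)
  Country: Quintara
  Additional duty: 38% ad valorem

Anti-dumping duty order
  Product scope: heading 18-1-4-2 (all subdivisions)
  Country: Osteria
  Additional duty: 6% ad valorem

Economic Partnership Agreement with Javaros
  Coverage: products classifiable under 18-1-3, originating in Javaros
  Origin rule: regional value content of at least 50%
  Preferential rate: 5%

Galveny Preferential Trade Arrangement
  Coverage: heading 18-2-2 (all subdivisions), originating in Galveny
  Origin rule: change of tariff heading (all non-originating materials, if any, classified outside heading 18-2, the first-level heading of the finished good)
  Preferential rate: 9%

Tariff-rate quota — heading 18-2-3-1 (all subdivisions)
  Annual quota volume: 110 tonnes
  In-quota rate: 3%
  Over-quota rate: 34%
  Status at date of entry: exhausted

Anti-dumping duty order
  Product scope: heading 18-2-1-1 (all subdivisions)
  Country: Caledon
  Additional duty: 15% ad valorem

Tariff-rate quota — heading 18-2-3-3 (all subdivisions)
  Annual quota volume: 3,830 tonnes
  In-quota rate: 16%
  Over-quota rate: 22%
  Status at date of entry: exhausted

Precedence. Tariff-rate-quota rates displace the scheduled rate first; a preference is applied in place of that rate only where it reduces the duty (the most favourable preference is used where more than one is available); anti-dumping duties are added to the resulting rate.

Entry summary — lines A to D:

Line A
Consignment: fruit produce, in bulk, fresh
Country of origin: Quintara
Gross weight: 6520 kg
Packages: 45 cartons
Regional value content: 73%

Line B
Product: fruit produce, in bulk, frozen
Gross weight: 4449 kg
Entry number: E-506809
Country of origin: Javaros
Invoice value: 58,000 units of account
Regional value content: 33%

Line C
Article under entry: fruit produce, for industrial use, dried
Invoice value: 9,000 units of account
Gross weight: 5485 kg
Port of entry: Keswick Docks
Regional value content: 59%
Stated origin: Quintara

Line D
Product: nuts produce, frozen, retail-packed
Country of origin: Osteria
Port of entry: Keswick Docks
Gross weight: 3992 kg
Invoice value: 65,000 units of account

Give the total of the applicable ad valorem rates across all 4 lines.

Line A: fruit → 18-1; fresh → 18-1-4; in bulk → 18-1-4-1. Scheduled 21%. Quintara agreement on 18-1-4: RVC ≥ 55% → 5% available; preferential 5%. → 5%.
Line B: fruit → 18-1; frozen → 18-1-1; in bulk → 18-1-1-1. Scheduled 11%. Javaros agreement on 18-1-3: 18-1-1-1 not covered. → 11%.
Line C: fruit → 18-1; dried → 18-1-3; for industrial use → 18-1-3-2. Scheduled 36%. Quintara agreement on 18-1-4: 18-1-3-2 not covered; anti-dumping (Quintara, 18-1-3): +38%; total 36% + 38% = 74%. → 74%.
Line D: nuts → 18-2; frozen → 18-2-3; retail-packed → 18-2-3-1. Scheduled 15%. quota on 18-2-3-1 exhausted → over-quota 34%. → 34%.
Sum: 5% + 11% + 74% + 34% = 124%.

124%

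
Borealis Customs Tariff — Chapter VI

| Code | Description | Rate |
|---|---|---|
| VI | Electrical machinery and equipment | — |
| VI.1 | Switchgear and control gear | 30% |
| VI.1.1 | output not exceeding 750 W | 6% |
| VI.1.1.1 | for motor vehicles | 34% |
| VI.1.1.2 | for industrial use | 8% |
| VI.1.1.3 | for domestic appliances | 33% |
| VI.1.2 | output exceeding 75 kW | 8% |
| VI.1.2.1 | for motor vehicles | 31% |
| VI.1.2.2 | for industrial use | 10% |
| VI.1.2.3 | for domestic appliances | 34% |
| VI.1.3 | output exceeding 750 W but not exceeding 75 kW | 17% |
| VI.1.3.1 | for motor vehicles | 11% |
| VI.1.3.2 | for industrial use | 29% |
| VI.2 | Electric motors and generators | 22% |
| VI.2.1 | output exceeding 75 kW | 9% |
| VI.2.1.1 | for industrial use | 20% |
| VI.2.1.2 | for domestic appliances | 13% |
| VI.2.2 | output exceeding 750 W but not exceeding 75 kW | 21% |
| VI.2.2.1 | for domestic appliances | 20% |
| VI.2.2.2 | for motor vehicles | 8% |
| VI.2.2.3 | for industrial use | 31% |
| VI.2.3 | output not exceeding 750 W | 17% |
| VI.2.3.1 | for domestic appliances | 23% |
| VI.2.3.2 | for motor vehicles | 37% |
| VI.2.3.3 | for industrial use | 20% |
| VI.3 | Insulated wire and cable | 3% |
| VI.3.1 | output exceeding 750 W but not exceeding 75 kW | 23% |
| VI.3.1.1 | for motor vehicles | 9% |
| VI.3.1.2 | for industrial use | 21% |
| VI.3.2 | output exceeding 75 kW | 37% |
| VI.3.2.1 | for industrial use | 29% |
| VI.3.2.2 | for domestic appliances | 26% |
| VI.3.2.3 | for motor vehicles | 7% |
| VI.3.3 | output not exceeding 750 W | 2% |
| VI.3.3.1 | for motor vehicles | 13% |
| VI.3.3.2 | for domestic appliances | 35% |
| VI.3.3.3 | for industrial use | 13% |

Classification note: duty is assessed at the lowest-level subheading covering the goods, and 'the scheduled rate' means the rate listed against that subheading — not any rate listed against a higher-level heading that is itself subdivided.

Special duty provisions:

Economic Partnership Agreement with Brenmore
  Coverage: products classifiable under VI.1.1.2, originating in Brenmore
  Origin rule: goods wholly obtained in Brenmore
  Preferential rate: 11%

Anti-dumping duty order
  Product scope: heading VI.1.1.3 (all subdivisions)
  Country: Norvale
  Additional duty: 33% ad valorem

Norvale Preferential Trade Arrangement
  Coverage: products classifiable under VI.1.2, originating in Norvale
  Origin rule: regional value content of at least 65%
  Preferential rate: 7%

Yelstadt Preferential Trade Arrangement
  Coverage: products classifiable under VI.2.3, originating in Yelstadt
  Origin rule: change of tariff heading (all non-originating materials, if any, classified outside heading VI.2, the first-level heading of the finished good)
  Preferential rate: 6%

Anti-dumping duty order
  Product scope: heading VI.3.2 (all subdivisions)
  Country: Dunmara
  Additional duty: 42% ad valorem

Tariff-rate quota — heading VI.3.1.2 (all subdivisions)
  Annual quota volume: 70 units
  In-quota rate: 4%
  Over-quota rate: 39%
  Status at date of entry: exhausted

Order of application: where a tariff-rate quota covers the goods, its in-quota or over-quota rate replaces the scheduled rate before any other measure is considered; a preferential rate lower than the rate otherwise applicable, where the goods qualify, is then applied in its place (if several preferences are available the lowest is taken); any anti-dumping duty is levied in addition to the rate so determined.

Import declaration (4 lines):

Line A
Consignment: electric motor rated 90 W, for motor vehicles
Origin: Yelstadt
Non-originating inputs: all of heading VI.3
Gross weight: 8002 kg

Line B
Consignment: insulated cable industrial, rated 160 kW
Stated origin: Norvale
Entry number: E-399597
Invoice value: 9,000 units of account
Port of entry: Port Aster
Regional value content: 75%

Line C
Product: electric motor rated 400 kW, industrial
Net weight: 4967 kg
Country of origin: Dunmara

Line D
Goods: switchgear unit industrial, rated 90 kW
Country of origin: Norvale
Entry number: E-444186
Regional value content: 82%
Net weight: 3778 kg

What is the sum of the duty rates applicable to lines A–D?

Line A: electric motor → VI.2; rated 90 W → VI.2.3; for motor vehicles → VI.2.3.2. Scheduled 37%. Yelstadt agreement on VI.2.3: CTH met → 6% available; preferential 6%. → 6%.
Line B: insulated cable → VI.3; rated 160 kW → VI.3.2; industrial → VI.3.2.1. Scheduled 29%. Norvale agreement on VI.1.2: VI.3.2.1 not covered. → 29%.
Line C: electric motor → VI.2; rated 400 kW → VI.2.1; industrial → VI.2.1.1. Scheduled 20%. No special measure applies. → 20%.
Line D: switchgear unit → VI.1; rated 90 kW → VI.1.2; industrial → VI.1.2.2. Scheduled 10%. Norvale agreement on VI.1.2: RVC ≥ 65% → 7% available; preferential 7%. → 7%.
Sum: 6% + 29% + 20% + 7% = 62%.

62%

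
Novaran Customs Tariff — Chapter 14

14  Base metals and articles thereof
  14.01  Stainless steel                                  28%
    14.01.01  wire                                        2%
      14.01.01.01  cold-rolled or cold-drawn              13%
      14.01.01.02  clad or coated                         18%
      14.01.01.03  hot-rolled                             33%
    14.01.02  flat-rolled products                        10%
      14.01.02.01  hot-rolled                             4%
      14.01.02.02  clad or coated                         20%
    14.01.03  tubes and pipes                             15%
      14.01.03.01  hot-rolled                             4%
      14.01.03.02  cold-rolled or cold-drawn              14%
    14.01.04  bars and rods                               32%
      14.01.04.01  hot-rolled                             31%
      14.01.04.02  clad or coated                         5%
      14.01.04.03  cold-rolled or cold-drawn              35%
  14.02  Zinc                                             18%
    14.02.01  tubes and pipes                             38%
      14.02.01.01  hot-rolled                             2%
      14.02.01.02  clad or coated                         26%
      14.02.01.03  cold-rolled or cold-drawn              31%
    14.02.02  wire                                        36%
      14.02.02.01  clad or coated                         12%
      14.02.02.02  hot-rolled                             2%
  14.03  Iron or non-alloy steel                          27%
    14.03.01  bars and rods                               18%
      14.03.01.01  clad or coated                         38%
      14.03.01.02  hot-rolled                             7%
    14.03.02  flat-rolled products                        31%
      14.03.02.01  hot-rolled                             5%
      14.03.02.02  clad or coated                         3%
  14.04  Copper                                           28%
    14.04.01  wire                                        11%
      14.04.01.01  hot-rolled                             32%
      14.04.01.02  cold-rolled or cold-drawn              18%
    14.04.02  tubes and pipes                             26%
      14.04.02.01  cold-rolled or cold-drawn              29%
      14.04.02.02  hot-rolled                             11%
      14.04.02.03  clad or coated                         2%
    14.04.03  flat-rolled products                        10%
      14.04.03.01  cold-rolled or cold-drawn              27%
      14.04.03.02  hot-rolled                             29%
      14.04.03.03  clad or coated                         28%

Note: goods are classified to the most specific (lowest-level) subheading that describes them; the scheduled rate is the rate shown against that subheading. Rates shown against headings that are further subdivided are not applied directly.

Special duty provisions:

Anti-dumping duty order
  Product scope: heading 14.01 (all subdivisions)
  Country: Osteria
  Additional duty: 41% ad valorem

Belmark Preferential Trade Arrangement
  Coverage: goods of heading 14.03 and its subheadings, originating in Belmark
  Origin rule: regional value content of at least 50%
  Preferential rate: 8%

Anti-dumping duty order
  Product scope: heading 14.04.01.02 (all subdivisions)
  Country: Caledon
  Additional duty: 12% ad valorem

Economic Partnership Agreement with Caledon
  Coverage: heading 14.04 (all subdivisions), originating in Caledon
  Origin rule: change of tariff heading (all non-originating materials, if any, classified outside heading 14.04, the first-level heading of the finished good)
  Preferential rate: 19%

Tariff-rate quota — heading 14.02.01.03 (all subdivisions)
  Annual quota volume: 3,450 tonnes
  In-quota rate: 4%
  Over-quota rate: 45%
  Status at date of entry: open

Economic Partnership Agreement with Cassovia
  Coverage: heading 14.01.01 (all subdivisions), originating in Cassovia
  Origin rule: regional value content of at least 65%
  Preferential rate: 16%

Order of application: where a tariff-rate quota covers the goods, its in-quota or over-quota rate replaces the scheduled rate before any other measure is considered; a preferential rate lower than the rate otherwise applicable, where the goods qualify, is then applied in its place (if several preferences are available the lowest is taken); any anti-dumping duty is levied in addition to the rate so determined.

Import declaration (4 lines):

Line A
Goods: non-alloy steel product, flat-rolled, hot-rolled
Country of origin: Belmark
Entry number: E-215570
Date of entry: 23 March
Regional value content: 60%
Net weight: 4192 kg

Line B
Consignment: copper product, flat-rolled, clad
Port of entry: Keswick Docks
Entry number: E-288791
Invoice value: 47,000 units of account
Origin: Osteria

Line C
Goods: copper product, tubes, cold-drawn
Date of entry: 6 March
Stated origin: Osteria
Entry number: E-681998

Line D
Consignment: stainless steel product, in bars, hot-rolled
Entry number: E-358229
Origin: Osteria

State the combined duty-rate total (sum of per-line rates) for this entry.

Line A: non-alloy steel → 14.03; flat-rolled → 14.03.02; hot-rolled → 14.03.02.01. Scheduled 5%. Belmark agreement on 14.03: RVC ≥ 50% → 8% available; preference 8% not lower than 5% → no reduction. → 5%.
Line B: copper → 14.04; flat-rolled → 14.04.03; clad → 14.04.03.03. Scheduled 28%. No special measure applies. → 28%.
Line C: copper → 14.04; tubes → 14.04.02; cold-drawn → 14.04.02.01. Scheduled 29%. No special measure applies. → 29%.
Line D: stainless steel → 14.01; in bars → 14.01.04; hot-rolled → 14.01.04.01. Scheduled 31%. anti-dumping (Osteria, 14.01): +41%; total 31% + 41% = 72%. → 72%.
Sum: 5% + 28% + 29% + 72% = 134%.

134%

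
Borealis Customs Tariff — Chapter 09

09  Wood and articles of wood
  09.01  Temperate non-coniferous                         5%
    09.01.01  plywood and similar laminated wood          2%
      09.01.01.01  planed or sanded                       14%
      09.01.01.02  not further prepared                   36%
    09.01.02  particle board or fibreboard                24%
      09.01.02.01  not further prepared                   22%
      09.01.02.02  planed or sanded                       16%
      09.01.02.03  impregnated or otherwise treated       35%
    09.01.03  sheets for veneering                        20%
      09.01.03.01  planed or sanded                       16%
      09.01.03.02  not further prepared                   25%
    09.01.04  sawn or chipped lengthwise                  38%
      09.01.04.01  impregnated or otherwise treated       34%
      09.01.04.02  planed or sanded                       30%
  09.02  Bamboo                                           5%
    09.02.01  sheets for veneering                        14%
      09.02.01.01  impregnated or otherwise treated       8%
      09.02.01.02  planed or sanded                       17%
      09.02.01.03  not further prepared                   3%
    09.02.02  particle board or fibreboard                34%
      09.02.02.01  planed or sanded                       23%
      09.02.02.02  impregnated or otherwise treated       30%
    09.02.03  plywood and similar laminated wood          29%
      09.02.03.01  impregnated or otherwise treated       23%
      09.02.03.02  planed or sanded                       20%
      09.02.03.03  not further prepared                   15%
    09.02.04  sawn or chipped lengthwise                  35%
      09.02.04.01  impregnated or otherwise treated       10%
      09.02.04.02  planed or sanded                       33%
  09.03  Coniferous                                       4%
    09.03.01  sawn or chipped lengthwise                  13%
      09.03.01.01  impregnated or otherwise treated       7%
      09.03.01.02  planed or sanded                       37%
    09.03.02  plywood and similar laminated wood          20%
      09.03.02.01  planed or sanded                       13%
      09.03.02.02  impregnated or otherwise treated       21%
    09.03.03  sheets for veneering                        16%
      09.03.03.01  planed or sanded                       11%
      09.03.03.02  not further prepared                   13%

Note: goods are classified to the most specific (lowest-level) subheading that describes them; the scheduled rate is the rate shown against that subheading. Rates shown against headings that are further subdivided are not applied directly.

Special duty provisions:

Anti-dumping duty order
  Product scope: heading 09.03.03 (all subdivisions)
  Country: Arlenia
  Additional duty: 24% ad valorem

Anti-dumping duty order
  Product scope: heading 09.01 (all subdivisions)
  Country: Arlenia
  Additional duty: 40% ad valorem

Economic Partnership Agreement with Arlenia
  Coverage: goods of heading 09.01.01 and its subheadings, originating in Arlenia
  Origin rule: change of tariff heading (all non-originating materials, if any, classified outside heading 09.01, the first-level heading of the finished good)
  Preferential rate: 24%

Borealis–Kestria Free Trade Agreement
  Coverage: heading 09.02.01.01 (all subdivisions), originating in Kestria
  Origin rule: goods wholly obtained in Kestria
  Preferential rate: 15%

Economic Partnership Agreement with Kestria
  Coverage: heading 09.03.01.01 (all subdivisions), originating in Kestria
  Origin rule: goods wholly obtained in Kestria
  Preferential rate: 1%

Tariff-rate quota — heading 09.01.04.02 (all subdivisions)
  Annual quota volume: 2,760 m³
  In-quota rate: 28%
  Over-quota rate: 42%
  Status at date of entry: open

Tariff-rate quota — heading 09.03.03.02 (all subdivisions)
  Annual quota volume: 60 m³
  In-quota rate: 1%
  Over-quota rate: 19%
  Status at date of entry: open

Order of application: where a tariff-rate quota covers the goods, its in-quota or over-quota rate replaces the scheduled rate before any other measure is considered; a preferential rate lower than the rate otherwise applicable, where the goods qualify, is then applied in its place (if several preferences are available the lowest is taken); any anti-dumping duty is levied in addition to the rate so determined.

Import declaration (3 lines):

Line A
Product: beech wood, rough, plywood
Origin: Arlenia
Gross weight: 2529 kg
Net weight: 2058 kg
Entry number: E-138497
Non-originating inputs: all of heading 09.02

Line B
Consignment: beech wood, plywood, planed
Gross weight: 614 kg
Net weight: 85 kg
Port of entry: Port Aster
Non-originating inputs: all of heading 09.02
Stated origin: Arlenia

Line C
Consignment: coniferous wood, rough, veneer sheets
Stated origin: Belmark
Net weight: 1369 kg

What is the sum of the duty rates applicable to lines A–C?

119%

Line A: beech → 09.01; plywood → 09.01.01; rough → 09.01.01.02. Scheduled 36%. Arlenia agreement on 09.01.01: CTH met → 24% available; preferential 24%; anti-dumping (Arlenia, 09.01): +40%; total 24% + 40% = 64%. → 64%.
Line B: beech → 09.01; plywood → 09.01.01; planed → 09.01.01.01. Scheduled 14%. Arlenia agreement on 09.01.01: CTH met → 24% available; preference 24% not lower than 14% → no reduction; anti-dumping (Arlenia, 09.01): +40%; total 14% + 40% = 54%. → 54%.
Line C: coniferous → 09.03; veneer sheets → 09.03.03; rough → 09.03.03.02. Scheduled 13%. quota on 09.03.03.02 open → in-quota 1%. → 1%.
Sum: 64% + 54% + 1% = 119%.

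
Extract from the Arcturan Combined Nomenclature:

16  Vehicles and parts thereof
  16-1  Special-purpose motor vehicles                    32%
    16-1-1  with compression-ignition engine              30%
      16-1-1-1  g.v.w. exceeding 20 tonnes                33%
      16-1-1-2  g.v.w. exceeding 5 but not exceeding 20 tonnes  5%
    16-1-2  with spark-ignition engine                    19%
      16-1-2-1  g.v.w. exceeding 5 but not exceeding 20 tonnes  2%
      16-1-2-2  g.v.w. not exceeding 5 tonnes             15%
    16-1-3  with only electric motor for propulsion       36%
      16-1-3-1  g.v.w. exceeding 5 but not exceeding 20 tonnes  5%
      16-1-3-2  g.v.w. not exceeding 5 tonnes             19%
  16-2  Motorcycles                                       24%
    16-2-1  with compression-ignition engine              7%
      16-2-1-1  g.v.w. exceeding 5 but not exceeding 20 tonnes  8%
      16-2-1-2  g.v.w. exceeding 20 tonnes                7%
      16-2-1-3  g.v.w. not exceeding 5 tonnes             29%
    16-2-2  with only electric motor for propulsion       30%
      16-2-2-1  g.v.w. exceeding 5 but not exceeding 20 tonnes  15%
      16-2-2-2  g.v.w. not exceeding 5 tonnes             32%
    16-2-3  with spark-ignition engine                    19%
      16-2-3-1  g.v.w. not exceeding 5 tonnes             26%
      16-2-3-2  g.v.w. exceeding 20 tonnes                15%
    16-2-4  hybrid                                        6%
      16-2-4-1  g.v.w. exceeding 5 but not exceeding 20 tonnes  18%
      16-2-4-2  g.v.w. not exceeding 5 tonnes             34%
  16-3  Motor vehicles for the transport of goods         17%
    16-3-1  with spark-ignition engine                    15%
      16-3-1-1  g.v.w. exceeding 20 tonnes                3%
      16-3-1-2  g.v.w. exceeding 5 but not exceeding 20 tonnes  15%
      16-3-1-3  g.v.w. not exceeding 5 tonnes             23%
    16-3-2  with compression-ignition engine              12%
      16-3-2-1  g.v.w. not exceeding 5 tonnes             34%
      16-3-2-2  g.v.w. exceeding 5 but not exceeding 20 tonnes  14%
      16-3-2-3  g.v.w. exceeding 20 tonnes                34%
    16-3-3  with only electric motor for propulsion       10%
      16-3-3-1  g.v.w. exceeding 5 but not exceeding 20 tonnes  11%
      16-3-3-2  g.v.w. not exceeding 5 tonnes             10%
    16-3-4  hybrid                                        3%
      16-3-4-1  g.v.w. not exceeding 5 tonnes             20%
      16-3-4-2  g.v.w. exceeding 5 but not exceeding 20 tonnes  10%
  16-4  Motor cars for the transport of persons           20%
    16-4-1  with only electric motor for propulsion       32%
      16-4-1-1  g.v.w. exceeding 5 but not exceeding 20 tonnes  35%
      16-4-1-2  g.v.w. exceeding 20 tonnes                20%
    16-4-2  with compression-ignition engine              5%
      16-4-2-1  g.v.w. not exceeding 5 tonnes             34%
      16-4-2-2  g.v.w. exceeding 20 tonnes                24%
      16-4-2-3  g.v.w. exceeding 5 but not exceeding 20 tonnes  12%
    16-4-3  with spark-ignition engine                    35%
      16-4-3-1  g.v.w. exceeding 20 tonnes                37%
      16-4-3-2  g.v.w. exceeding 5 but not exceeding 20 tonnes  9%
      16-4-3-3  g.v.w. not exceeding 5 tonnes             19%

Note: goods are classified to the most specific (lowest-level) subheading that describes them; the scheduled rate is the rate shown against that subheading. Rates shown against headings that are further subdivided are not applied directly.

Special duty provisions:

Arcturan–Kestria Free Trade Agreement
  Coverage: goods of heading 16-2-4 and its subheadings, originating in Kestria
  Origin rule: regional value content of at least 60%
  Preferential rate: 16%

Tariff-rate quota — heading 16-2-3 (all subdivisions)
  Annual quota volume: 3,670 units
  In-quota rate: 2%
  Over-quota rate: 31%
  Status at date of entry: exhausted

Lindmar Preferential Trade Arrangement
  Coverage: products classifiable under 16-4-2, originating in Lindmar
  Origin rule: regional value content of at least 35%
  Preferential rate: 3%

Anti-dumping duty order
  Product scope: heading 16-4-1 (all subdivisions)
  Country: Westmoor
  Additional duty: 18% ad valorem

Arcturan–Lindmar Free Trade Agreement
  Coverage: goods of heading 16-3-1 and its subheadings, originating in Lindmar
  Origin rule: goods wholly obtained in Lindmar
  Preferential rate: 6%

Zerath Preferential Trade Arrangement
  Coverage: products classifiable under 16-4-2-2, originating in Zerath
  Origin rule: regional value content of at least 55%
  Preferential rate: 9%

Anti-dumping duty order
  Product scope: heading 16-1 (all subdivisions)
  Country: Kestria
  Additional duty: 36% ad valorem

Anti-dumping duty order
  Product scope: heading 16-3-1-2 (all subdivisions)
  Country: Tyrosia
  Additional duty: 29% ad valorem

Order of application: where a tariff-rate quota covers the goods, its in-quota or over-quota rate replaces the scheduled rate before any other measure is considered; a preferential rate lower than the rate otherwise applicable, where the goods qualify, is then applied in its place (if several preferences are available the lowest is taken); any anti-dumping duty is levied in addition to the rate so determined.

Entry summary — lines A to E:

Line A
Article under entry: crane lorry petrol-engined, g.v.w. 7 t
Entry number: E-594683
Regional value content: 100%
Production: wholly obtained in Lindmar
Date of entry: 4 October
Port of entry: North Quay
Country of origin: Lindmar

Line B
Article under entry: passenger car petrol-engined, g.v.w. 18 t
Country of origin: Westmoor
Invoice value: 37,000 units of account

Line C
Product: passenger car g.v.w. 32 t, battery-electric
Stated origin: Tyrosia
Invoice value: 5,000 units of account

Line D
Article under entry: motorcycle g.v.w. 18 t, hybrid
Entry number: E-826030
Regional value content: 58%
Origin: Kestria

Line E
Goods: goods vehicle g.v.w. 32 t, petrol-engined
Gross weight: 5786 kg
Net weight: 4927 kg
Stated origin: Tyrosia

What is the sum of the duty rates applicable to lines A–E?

Line A: crane lorry → 16-1; petrol-engined → 16-1-2; g.v.w. 7 t → 16-1-2-1. Scheduled 2%. Lindmar agreement on 16-4-2: 16-1-2-1 not covered; Lindmar agreement on 16-3-1: 16-1-2-1 not covered. → 2%.
Line B: passenger car → 16-4; petrol-engined → 16-4-3; g.v.w. 18 t → 16-4-3-2. Scheduled 9%. No special measure applies. → 9%.
Line C: passenger car → 16-4; battery-electric → 16-4-1; g.v.w. 32 t → 16-4-1-2. Scheduled 20%. No special measure applies. → 20%.
Line D: motorcycle → 16-2; hybrid → 16-2-4; g.v.w. 18 t → 16-2-4-1. Scheduled 18%. Kestria agreement on 16-2-4: RVC < 60%. → 18%.
Line E: goods vehicle → 16-3; petrol-engined → 16-3-1; g.v.w. 32 t → 16-3-1-1. Scheduled 3%. No special measure applies. → 3%.
Sum: 2% + 9% + 20% + 18% + 3% = 52%.

52%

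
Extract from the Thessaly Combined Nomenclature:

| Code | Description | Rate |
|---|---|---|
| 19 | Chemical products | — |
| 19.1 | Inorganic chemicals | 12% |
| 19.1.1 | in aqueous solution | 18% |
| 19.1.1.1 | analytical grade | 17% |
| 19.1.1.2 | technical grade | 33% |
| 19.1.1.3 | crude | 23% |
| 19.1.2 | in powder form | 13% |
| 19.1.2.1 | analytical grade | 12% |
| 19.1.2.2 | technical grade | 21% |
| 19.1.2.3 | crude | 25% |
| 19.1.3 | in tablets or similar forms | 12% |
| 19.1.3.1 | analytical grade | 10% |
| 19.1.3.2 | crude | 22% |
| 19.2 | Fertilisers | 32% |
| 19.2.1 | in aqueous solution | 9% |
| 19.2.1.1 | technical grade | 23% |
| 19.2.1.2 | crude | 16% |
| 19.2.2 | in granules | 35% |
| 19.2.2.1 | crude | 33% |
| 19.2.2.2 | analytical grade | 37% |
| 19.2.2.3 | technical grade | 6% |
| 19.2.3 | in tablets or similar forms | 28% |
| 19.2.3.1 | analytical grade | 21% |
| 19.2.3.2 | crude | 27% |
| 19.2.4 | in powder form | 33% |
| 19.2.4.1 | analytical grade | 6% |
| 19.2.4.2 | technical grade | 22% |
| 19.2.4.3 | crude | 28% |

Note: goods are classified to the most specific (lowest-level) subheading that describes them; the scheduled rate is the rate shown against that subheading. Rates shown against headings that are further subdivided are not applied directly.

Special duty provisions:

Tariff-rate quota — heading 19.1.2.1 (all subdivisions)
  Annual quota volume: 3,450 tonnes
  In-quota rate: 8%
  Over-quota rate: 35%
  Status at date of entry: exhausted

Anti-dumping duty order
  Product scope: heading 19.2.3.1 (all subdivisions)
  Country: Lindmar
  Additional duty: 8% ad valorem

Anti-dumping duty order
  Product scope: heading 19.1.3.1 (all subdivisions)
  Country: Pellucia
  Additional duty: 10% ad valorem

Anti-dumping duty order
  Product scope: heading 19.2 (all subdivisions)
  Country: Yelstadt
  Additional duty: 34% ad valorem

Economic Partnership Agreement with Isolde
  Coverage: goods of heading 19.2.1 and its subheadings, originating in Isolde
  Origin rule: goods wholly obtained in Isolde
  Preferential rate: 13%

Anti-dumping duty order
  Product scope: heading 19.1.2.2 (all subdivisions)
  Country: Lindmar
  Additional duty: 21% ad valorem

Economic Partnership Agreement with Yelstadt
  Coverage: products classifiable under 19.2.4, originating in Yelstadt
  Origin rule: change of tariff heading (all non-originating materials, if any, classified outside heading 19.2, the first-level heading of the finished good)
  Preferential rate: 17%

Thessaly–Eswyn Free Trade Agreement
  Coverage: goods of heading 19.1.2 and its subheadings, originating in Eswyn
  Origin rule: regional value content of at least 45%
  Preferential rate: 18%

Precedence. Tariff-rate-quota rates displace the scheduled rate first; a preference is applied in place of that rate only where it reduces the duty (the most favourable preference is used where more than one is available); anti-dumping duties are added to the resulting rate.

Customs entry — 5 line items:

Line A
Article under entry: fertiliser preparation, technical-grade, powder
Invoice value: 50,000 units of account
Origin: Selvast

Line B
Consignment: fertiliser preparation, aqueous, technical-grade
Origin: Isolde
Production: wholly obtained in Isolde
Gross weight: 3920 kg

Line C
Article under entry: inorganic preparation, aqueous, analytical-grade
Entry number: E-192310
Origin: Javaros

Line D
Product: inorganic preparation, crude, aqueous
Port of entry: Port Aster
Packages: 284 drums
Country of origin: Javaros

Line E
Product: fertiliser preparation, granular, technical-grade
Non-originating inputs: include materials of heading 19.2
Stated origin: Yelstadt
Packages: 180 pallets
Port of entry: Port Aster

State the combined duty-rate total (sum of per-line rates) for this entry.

Line A: fertiliser → 19.2; powder → 19.2.4; technical-grade → 19.2.4.2. Scheduled 22%. No special measure applies. → 22%.
Line B: fertiliser → 19.2; aqueous → 19.2.1; technical-grade → 19.2.1.1. Scheduled 23%. Isolde agreement on 19.2.1: wholly obtained → 13% available; preferential 13%. → 13%.
Line C: inorganic → 19.1; aqueous → 19.1.1; analytical-grade → 19.1.1.1. Scheduled 17%. No special measure applies. → 17%.
Line D: inorganic → 19.1; aqueous → 19.1.1; crude → 19.1.1.3. Scheduled 23%. No special measure applies. → 23%.
Line E: fertiliser → 19.2; granular → 19.2.2; technical-grade → 19.2.2.3. Scheduled 6%. Yelstadt agreement on 19.2.4: 19.2.2.3 not covered; anti-dumping (Yelstadt, 19.2): +34%; total 6% + 34% = 40%. → 40%.
Sum: 22% + 13% + 17% + 23% + 40% = 115%.

115%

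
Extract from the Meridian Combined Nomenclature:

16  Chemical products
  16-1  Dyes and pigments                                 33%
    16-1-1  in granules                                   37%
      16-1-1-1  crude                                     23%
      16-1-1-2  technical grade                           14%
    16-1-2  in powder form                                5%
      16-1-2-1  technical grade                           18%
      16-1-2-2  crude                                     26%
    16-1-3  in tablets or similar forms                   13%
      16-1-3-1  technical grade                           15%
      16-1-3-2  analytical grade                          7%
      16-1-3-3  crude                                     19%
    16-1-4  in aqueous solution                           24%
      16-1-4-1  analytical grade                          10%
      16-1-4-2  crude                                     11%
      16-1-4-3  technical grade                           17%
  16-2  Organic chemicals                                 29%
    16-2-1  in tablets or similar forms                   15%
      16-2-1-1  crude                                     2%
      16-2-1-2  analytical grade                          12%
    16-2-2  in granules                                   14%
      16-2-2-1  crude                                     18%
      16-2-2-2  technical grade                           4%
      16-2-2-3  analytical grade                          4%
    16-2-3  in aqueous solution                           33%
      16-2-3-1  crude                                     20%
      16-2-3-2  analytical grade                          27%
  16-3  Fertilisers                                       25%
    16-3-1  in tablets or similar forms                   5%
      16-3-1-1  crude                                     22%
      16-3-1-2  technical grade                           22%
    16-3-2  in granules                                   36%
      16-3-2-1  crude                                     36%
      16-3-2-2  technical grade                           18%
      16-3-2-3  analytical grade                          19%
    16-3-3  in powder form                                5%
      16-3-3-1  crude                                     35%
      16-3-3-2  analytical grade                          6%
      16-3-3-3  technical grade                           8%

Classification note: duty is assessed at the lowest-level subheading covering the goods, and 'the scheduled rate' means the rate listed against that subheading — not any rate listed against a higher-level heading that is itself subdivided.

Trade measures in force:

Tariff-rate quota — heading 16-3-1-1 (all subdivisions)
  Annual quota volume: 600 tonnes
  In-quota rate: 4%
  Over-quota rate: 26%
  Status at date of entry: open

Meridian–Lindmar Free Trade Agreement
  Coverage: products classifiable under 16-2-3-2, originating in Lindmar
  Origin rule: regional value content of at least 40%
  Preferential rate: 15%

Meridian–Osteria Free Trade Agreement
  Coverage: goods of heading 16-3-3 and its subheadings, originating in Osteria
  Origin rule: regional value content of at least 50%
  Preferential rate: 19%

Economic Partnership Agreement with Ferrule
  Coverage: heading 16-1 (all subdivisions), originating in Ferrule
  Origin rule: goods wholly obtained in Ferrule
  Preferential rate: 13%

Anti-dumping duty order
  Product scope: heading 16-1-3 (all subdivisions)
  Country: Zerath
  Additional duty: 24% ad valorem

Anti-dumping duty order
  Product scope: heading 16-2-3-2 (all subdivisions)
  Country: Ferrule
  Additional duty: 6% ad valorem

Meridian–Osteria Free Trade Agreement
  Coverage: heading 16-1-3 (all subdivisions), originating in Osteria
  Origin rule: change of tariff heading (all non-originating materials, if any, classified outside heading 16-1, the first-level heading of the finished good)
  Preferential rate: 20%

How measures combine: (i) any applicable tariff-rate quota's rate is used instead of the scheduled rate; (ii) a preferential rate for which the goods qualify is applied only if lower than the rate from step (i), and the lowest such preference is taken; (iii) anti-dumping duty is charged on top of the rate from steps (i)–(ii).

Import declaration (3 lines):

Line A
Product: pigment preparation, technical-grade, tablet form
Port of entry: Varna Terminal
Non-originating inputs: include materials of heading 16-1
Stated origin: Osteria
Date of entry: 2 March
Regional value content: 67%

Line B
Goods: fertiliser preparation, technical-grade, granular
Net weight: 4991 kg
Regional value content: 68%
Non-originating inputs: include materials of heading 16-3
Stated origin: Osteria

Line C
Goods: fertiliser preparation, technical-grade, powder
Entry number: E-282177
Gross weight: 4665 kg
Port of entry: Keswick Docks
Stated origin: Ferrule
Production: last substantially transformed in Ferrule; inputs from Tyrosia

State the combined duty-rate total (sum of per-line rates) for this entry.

Line A: pigment → 16-1; tablet form → 16-1-3; technical-grade → 16-1-3-1. Scheduled 15%. Osteria agreement on 16-3-3: 16-1-3-1 not covered; Osteria agreement on 16-1-3: CTH not met. → 15%.
Line B: fertiliser → 16-3; granular → 16-3-2; technical-grade → 16-3-2-2. Scheduled 18%. Osteria agreement on 16-3-3: 16-3-2-2 not covered; Osteria agreement on 16-1-3: 16-3-2-2 not covered. → 18%.
Line C: fertiliser → 16-3; powder → 16-3-3; technical-grade → 16-3-3-3. Scheduled 8%. Ferrule agreement on 16-1: 16-3-3-3 not covered. → 8%.
Sum: 15% + 18% + 8% = 41%.

41%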